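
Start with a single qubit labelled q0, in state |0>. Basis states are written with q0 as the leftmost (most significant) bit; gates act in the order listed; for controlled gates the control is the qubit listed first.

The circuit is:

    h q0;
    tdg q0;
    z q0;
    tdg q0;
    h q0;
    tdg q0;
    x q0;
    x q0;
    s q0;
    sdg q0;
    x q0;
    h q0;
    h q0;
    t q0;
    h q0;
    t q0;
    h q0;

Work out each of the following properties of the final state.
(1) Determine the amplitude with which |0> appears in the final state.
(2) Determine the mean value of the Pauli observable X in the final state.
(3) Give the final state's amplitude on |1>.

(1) The final state's coefficient on |0> equals 1/2 - I/2.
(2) The observable X averages to -1.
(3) The final state's coefficient on |1> equals -1/2 + I/2.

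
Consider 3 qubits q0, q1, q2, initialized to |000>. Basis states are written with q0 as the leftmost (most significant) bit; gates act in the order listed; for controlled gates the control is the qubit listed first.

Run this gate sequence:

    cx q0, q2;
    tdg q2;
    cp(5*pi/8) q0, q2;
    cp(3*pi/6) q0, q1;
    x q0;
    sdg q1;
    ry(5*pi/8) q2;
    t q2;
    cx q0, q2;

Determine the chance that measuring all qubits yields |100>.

A full measurement returns |100> with probability sin(5*pi/16)**2.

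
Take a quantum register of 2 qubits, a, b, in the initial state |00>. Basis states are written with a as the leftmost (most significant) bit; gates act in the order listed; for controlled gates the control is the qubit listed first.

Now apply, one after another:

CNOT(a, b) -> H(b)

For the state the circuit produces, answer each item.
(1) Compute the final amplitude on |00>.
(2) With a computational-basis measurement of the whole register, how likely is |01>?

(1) The final state's coefficient on |00> equals sqrt(2)/2.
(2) The probability of measuring |01> is 1/2.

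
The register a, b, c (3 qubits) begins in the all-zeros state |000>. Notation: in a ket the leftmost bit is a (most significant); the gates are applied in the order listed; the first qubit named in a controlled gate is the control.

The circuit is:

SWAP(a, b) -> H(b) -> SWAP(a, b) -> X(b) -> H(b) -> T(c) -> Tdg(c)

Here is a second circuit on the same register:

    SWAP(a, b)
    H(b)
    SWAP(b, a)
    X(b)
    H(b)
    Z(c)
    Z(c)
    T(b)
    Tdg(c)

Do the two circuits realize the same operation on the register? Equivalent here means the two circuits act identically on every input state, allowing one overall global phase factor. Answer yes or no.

No: there is an input state on which the two circuits produce genuinely different outputs (not merely differing by a phase).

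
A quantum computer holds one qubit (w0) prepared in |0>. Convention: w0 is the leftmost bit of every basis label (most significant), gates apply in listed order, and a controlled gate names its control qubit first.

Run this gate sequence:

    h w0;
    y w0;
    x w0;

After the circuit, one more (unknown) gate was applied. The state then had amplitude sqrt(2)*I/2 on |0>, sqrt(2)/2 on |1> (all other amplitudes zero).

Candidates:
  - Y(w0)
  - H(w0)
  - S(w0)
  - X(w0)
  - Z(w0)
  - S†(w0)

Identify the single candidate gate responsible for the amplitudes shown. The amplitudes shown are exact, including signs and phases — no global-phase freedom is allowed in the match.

It was S(w0) that produced the state shown.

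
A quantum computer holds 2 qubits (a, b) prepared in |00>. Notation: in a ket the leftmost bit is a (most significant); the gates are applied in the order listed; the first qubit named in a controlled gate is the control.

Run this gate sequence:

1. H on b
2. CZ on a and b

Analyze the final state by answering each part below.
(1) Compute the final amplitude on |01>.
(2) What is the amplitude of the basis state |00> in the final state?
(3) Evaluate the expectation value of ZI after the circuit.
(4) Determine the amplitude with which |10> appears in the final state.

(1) The final state's coefficient on |01> equals sqrt(2)/2.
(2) |00> carries amplitude sqrt(2)/2 in the final state.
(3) The observable ZI averages to 1.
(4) The amplitude on |10> is 0.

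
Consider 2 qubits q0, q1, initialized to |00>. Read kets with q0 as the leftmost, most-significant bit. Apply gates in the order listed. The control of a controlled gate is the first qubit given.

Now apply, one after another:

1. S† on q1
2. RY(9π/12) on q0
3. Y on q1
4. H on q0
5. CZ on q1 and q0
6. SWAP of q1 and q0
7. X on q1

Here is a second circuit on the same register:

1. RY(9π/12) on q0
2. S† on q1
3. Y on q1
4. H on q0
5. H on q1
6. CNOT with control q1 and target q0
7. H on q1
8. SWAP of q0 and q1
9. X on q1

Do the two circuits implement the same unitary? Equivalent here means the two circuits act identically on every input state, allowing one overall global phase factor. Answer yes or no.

No, they are not equivalent — no single phase factor reconciles the two unitaries.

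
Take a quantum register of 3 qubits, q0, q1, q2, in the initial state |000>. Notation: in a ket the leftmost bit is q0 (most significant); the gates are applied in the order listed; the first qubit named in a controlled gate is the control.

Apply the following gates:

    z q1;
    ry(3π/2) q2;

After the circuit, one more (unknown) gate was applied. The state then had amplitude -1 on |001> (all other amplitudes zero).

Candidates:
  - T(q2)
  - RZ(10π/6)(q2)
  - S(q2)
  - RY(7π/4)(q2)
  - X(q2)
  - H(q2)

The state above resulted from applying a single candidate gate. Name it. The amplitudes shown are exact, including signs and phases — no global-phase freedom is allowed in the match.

The applied gate was H(q2).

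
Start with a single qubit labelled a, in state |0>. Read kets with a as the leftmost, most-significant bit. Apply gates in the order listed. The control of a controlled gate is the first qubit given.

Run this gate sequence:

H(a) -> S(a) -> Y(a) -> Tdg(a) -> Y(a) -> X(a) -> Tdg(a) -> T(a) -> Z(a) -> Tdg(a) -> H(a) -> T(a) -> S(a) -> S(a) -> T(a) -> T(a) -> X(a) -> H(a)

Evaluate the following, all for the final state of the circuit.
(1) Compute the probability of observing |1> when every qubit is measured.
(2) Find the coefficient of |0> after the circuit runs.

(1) A full measurement returns |1> with probability 1/2.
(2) The final state's coefficient on |0> equals sqrt(2)*I/2.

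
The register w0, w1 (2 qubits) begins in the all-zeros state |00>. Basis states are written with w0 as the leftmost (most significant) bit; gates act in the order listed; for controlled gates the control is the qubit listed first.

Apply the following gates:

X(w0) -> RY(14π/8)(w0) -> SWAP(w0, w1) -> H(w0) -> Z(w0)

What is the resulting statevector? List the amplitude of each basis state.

The resulting statevector has amplitude -sqrt(4 - 2*sqrt(2))/4 on |00>, -sqrt(2*sqrt(2) + 4)/4 on |01>, sqrt(4 - 2*sqrt(2))/4 on |10>, sqrt(2*sqrt(2) + 4)/4 on |11>.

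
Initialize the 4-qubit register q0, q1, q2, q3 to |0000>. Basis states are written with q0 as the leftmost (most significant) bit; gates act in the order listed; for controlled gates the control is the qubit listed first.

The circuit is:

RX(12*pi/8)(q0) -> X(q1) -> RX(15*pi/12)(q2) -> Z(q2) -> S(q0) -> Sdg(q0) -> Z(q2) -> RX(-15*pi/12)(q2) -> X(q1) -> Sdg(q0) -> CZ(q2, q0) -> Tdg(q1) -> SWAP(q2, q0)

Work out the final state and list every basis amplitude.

After the circuit, the state carries amplitude -sqrt(2)/2 on |0000>, -sqrt(2)/2 on |0010>, and 0 on every other basis state. Key observation: steps 2-9 multiply out to the identity, so the circuit reduces to the remaining gates.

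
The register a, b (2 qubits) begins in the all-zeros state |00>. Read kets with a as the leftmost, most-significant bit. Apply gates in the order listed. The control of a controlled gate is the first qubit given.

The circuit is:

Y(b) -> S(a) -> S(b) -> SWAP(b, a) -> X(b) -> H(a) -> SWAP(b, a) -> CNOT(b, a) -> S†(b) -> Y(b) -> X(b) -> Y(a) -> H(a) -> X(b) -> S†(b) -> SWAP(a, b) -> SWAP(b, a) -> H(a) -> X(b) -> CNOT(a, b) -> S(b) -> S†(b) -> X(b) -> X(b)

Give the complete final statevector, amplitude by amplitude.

After the circuit, the state carries amplitude sqrt(2)*I/2 on |00>, 0 on |01>, -sqrt(2)*I/2 on |10>, 0 on |11>. Key observation: gates 21-22 undo each other exactly, leaving only the rest of the circuit to track.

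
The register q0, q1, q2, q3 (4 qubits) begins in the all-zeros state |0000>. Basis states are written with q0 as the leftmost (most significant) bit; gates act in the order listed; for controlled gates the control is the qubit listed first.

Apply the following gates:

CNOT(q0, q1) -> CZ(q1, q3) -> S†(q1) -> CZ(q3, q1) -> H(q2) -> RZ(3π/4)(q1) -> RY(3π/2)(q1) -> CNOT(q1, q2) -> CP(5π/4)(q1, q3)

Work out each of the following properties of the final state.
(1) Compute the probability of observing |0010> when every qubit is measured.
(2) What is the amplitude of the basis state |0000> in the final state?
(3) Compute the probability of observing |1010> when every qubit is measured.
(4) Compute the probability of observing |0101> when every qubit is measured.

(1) The probability of measuring |0010> is 1/4.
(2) The final state's coefficient on |0000> equals exp(5*I*pi/8)/2.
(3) The probability of measuring |1010> is 0.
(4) Outcome |0101> occurs with probability 0.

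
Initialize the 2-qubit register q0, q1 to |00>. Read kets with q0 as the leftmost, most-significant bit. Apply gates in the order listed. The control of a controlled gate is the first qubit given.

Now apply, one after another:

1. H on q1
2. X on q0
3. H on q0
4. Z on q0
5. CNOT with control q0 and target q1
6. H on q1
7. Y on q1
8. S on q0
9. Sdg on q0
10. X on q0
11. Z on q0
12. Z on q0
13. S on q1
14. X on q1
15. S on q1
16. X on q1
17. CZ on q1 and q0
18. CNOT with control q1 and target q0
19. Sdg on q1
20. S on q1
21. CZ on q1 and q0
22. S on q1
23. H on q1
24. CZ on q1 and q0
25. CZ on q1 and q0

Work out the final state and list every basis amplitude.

The final amplitudes are I/2 on |00>, -I/2 on |01>, I/2 on |10>, -I/2 on |11>.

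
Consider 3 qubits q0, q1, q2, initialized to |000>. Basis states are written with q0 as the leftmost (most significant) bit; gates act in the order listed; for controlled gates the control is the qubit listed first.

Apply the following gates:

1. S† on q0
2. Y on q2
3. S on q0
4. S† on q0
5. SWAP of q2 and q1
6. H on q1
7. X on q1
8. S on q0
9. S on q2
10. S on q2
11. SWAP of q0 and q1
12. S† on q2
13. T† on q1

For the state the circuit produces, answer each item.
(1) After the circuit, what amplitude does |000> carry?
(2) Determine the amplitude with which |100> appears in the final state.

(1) |000> carries amplitude -sqrt(2)*I/2 in the final state.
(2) The final state's coefficient on |100> equals sqrt(2)*I/2.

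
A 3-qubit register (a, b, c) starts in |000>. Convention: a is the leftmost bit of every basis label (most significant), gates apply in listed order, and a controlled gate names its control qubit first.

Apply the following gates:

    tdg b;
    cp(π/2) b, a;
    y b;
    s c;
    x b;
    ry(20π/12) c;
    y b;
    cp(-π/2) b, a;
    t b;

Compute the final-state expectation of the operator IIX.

The observable IIX averages to -sqrt(3)/2.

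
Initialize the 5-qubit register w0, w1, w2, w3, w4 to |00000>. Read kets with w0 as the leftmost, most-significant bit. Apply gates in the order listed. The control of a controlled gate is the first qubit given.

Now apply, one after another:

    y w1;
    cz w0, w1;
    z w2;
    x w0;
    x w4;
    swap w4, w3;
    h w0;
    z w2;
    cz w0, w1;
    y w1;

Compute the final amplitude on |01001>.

The amplitude on |01001> is 0.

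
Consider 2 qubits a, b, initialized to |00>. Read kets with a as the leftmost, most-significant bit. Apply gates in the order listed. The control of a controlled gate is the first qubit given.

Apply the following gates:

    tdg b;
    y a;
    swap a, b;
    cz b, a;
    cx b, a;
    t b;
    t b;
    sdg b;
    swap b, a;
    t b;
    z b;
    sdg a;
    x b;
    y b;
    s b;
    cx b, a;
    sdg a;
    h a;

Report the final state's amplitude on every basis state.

After the circuit, the state carries amplitude 0 on |00>, sqrt(2)*exp(I*pi/4)/2 on |01>, 0 on |10>, sqrt(2)*exp(I*pi/4)/2 on |11>.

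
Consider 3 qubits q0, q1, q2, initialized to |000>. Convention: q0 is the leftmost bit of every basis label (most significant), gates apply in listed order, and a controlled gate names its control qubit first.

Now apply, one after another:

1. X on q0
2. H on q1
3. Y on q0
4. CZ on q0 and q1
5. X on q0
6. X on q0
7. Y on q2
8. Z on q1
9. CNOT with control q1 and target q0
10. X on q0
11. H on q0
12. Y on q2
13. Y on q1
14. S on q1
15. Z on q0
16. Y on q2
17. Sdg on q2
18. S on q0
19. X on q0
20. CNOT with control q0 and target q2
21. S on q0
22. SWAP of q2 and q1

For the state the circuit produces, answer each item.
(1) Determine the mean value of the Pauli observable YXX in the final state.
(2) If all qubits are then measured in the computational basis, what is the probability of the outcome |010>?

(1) The observable YXX averages to -1.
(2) The probability of measuring |010> is 1/4.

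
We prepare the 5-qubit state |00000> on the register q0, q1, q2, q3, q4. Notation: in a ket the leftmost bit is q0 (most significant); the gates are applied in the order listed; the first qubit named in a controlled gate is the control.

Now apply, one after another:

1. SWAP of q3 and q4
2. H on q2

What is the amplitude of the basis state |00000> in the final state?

The amplitude on |00000> is sqrt(2)/2.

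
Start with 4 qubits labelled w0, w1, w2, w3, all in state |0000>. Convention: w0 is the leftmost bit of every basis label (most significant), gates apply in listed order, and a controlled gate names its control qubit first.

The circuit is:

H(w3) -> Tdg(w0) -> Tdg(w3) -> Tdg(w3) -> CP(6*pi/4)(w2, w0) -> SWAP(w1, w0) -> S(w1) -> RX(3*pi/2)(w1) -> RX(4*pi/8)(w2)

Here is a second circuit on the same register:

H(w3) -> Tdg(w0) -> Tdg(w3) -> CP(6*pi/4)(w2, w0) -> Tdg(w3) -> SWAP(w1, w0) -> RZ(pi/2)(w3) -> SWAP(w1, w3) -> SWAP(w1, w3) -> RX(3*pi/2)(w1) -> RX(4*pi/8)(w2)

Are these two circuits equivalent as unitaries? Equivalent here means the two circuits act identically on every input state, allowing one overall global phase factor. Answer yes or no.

No, they are not equivalent — no single phase factor reconciles the two unitaries.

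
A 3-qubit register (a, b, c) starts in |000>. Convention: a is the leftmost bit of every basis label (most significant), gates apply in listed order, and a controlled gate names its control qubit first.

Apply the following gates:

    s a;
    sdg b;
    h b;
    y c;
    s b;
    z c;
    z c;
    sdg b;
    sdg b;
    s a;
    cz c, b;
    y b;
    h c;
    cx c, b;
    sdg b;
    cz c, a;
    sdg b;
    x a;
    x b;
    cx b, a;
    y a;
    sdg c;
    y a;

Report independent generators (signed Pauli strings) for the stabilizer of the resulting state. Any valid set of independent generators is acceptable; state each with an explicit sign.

The stabilizer group can be generated by +XYZ, +IZX, -ZZI, among other valid generating sets.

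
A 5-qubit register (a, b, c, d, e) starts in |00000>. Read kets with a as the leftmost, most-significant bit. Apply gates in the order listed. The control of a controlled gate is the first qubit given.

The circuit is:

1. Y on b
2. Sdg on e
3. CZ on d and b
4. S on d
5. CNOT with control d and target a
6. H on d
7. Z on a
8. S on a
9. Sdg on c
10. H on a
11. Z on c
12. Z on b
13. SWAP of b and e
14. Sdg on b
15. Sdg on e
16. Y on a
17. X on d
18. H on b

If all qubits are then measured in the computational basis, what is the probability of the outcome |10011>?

The probability of measuring |10011> is 1/8.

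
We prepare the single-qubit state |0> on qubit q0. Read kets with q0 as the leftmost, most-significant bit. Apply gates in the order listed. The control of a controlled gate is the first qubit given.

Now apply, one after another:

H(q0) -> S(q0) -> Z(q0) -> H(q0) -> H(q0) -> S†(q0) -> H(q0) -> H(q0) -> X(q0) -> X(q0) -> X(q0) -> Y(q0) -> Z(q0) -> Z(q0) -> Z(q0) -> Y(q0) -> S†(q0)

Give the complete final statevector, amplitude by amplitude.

After the circuit, the state carries amplitude sqrt(2)/2 on |0>, -sqrt(2)*I/2 on |1>.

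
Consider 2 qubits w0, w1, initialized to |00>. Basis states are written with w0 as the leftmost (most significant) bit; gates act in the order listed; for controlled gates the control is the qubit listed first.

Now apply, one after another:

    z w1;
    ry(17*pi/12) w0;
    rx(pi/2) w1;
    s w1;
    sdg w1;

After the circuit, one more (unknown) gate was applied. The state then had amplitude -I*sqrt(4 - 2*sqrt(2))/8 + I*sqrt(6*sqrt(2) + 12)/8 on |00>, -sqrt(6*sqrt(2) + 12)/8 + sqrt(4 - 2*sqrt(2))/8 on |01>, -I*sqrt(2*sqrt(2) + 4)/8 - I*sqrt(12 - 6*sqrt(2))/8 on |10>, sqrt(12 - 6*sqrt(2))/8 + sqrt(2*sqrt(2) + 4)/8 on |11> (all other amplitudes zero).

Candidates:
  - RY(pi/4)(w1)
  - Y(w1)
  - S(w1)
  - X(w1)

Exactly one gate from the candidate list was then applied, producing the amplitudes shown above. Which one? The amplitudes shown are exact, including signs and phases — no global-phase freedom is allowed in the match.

The applied gate was X(w1). Key observation: gates 4-5 undo each other exactly, leaving only the rest of the circuit to track.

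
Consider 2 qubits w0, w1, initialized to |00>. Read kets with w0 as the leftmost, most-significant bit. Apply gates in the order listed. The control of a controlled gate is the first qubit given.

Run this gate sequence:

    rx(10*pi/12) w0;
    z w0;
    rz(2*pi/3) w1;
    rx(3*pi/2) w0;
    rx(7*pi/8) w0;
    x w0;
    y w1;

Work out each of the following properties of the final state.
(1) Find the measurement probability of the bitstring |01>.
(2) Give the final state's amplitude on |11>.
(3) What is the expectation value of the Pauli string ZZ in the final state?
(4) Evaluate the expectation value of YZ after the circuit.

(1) Outcome |01> occurs with probability -sqrt(sqrt(2) + 2)/8 + sqrt(6 - 3*sqrt(2))/8 + 1/2.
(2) |11> carries amplitude -exp(I*pi/6)*sin(13*pi/48) in the final state.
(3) The observable ZZ averages to -sqrt(6 - 3*sqrt(2))/4 + sqrt(sqrt(2) + 2)/4.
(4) The expectation value of YZ is sqrt(2 - sqrt(2))/4 + sqrt(3*sqrt(2) + 6)/4.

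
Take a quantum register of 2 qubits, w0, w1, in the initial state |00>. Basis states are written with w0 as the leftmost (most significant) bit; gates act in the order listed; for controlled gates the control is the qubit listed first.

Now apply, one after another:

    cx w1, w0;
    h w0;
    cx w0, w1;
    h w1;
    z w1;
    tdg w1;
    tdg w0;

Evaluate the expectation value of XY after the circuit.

The expectation value of XY is -1/2.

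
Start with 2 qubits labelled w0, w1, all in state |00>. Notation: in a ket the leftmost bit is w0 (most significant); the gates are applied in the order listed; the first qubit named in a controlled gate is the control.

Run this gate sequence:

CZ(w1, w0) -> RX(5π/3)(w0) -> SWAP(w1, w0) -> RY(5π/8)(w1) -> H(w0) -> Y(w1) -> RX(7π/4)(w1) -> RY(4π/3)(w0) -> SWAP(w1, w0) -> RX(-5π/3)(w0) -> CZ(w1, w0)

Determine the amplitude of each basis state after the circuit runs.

The final amplitudes are -sqrt(6)*sqrt(1/2 - sqrt(2)/4)*cos(5*pi/16)/8 - sqrt(2)*sqrt(1/2 - sqrt(2)/4)*cos(5*pi/16)/8 + sqrt(6)*sqrt(sqrt(2)/4 + 1/2)*cos(5*pi/16)/8 + 3*sqrt(2)*sqrt(sqrt(2)/4 + 1/2)*cos(5*pi/16)/8 - sqrt(6)*I*sqrt(sqrt(2)/4 + 1/2)*sin(5*pi/16)/4 - sqrt(2)*I*sqrt(sqrt(2)/4 + 1/2)*sin(5*pi/16)/4 on |00>, -3*sqrt(2)*sqrt(sqrt(2)/4 + 1/2)*cos(5*pi/16)/8 - sqrt(2)*sqrt(1/2 - sqrt(2)/4)*cos(5*pi/16)/8 + sqrt(6)*sqrt(1/2 - sqrt(2)/4)*cos(5*pi/16)/8 + sqrt(6)*sqrt(sqrt(2)/4 + 1/2)*cos(5*pi/16)/8 - sqrt(2)*I*sqrt(sqrt(2)/4 + 1/2)*sin(5*pi/16)/4 + sqrt(6)*I*sqrt(sqrt(2)/4 + 1/2)*sin(5*pi/16)/4 on |01>, sqrt(2)*sqrt(1/2 - sqrt(2)/4)*sin(5*pi/16)/4 + sqrt(6)*sqrt(1/2 - sqrt(2)/4)*sin(5*pi/16)/4 + sqrt(6)*I*sqrt(1/2 - sqrt(2)/4)*cos(5*pi/16)/8 + sqrt(2)*I*sqrt(sqrt(2)/4 + 1/2)*cos(5*pi/16)/8 + 3*sqrt(2)*I*sqrt(1/2 - sqrt(2)/4)*cos(5*pi/16)/8 + sqrt(6)*I*sqrt(sqrt(2)/4 + 1/2)*cos(5*pi/16)/8 on |10>, -sqrt(2)*sqrt(1/2 - sqrt(2)/4)*sin(5*pi/16)/4 + sqrt(6)*sqrt(1/2 - sqrt(2)/4)*sin(5*pi/16)/4 - sqrt(2)*I*sqrt(sqrt(2)/4 + 1/2)*cos(5*pi/16)/8 - sqrt(6)*I*sqrt(1/2 - sqrt(2)/4)*cos(5*pi/16)/8 + 3*sqrt(2)*I*sqrt(1/2 - sqrt(2)/4)*cos(5*pi/16)/8 + sqrt(6)*I*sqrt(sqrt(2)/4 + 1/2)*cos(5*pi/16)/8 on |11>.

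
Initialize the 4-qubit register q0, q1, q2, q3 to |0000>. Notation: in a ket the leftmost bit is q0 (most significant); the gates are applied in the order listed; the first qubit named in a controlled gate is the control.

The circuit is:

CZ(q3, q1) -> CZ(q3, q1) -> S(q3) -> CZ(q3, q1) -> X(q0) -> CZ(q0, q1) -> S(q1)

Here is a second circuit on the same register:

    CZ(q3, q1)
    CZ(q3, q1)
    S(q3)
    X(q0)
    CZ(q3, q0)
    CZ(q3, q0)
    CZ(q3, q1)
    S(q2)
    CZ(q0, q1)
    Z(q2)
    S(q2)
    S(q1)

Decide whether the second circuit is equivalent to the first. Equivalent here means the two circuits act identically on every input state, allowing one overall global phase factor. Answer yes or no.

Yes: on every input state the two circuits agree up to one overall phase factor.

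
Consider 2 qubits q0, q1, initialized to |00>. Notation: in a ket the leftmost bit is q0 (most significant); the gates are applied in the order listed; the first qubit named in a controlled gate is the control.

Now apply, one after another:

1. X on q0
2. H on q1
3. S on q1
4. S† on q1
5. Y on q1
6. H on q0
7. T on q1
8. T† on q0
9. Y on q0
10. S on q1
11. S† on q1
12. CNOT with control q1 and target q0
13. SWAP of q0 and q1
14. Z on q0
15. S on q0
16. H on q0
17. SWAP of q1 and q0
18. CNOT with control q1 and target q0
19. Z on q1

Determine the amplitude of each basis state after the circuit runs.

The resulting statevector has amplitude 0 on |00>, sqrt(2)*(-1 + I)/4 on |01>, sqrt(2)*(1 + I)/4 on |10>, sqrt(2)*exp(3*I*pi/4)/2 on |11>. Key observation: steps 3-4 multiply out to the identity, so the circuit reduces to the remaining gates.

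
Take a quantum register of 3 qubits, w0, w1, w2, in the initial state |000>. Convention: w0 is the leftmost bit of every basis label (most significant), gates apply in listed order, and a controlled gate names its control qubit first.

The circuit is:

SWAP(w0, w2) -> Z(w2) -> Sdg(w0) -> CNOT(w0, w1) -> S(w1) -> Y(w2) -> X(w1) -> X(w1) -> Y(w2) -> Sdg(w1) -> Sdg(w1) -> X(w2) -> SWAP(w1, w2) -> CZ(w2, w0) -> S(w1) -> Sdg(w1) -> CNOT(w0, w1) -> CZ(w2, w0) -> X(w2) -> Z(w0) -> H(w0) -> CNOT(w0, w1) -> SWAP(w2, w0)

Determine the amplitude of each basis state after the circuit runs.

The final amplitudes are sqrt(2)/2 on |101>, sqrt(2)/2 on |110>, and 0 on every other basis state.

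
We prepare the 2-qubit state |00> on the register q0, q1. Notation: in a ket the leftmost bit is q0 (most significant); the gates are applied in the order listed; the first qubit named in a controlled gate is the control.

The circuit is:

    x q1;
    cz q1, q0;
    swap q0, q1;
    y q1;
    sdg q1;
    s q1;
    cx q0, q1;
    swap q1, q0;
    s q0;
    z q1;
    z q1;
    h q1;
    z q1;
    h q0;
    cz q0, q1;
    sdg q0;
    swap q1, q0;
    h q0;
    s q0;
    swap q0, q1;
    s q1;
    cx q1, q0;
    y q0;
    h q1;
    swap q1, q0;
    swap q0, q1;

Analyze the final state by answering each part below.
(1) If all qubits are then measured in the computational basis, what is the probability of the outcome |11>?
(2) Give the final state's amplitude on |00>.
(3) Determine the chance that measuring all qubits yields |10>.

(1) A full measurement returns |11> with probability 1/2.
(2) The amplitude on |00> is 0.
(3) A full measurement returns |10> with probability 1/2.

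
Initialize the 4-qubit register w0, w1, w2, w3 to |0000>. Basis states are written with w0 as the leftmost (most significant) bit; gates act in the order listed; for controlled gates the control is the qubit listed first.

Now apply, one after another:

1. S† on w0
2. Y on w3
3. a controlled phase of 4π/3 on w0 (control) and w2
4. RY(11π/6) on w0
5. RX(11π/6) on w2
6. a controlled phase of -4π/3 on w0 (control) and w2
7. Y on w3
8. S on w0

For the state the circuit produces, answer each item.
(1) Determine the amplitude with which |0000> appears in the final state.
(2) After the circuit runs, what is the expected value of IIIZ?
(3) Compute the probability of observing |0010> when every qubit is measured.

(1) The amplitude on |0000> is sqrt(3)/4 + 1/2.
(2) The observable IIIZ averages to 1.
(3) The probability of measuring |0010> is 1/16.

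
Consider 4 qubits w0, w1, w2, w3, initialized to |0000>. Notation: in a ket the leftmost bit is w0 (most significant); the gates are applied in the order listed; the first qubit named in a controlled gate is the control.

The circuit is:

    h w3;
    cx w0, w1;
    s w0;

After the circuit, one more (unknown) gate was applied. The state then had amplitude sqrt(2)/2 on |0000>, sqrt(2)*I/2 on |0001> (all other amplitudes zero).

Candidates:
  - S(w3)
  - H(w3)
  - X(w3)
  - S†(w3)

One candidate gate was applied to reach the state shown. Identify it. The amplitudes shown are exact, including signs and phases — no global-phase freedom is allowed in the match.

The unique candidate consistent with the amplitudes is S(w3).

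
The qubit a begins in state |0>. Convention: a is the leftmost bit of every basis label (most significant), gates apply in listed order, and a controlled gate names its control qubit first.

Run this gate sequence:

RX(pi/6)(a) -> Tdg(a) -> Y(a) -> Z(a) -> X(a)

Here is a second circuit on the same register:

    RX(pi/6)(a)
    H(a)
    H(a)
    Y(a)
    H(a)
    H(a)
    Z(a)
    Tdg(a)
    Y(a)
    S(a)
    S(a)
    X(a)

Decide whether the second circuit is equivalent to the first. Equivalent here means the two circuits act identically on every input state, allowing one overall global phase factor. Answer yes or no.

No, they are not equivalent — no single phase factor reconciles the two unitaries.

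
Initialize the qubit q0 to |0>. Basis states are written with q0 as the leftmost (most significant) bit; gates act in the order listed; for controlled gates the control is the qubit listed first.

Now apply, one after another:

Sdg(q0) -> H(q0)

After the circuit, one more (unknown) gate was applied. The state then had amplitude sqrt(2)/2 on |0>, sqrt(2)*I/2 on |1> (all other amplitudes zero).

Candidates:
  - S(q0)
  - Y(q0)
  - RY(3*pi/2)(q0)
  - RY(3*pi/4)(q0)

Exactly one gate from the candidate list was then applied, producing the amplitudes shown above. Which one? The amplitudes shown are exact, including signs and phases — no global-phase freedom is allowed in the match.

The applied gate was S(q0).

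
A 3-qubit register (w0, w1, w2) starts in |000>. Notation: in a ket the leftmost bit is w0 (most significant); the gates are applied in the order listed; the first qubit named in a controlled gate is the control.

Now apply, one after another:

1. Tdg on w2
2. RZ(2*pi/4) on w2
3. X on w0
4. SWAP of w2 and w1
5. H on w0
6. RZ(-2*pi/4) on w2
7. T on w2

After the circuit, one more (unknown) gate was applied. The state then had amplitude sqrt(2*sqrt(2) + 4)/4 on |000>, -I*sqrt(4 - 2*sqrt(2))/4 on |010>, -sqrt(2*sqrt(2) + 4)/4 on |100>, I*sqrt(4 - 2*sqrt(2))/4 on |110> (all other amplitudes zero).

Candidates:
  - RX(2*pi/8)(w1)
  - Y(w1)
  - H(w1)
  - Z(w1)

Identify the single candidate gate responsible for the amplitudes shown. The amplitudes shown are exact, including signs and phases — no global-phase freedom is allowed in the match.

The unique candidate consistent with the amplitudes is RX(2*pi/8)(w1).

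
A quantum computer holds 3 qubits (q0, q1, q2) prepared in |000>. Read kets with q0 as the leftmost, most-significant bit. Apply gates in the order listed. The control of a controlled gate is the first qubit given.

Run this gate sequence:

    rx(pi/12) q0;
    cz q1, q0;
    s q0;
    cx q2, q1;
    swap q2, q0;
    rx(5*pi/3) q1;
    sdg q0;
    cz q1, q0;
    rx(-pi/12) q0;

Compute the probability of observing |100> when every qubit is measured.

Outcome |100> occurs with probability 3/32 - 3*sqrt(3)/64.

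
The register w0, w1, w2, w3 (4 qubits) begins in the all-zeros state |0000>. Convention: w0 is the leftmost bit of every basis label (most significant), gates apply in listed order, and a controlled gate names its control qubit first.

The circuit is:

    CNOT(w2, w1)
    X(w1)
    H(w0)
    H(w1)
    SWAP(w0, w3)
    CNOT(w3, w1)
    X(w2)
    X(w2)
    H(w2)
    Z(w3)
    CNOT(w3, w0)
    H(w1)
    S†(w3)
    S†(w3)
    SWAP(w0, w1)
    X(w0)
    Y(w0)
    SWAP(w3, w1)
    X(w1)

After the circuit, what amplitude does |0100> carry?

|0100> carries amplitude 0 in the final state.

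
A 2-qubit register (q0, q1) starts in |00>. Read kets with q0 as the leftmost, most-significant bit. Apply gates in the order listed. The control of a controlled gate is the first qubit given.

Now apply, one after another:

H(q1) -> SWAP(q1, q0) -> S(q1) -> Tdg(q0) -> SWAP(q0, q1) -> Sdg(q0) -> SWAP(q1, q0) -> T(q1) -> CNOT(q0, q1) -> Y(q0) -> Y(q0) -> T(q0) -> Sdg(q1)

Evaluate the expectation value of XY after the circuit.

In the final state, XY has expectation -1.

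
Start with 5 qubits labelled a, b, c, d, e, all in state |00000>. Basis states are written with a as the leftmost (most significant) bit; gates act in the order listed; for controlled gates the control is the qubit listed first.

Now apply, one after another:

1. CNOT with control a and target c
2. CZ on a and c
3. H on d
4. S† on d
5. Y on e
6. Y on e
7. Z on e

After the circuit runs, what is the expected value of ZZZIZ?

The observable ZZZIZ averages to 1.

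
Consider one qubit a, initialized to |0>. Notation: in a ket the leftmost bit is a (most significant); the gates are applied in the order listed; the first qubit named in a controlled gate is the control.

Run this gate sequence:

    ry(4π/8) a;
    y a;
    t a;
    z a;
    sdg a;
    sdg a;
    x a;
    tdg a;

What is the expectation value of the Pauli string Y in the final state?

In the final state, Y has expectation 1.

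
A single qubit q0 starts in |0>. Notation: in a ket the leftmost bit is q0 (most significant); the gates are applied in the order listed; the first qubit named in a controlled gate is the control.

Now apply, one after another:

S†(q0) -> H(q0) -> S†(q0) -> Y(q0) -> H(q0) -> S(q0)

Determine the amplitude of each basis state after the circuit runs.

The final amplitudes are -1/2 + I/2 on |0>, 1/2 - I/2 on |1>.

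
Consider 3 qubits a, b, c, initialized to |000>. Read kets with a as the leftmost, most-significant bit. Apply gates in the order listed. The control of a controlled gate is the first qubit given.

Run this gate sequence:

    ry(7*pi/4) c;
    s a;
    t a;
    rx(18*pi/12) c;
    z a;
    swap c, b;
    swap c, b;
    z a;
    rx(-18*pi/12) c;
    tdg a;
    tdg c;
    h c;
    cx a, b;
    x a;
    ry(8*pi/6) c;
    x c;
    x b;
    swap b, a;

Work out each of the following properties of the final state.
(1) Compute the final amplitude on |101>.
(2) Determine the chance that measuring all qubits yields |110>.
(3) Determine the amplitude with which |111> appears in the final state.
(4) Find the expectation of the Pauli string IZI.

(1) |101> carries amplitude 0 in the final state. Key observation: gates 3-10 undo each other exactly, leaving only the rest of the circuit to track.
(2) A full measurement returns |110> with probability 3/8 - sqrt(6)/8.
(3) The final state's coefficient on |111> equals (-sqrt(12 - 6*sqrt(2))/8 + sqrt(4 - 2*sqrt(2))/8 + sqrt(sqrt(2) + 2)*(-sqrt(6) - sqrt(2))*exp(I*pi/4)/8)*exp(3*I*pi/4).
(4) In the final state, IZI has expectation -1.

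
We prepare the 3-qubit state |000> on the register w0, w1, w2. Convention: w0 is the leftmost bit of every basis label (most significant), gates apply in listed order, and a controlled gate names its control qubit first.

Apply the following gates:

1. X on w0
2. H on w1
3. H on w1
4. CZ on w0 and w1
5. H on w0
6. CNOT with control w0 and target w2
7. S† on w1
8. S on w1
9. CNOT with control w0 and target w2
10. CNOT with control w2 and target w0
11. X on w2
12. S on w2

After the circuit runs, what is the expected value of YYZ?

The observable YYZ averages to 0. Key observation: steps 6-9 multiply out to the identity, so the circuit reduces to the remaining gates.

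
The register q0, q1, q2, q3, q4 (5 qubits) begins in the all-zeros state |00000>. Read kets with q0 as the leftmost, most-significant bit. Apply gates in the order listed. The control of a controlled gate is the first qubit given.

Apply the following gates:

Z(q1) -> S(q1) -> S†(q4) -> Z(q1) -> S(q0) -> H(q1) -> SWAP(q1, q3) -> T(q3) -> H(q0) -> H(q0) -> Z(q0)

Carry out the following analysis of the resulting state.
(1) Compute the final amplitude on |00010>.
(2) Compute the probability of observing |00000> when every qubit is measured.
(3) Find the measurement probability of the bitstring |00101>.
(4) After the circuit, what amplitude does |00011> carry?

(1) The amplitude on |00010> is sqrt(2)*exp(I*pi/4)/2. Key observation: steps 9-10 multiply out to the identity, so the circuit reduces to the remaining gates.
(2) The probability of measuring |00000> is 1/2.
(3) The probability of measuring |00101> is 0.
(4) The amplitude on |00011> is 0.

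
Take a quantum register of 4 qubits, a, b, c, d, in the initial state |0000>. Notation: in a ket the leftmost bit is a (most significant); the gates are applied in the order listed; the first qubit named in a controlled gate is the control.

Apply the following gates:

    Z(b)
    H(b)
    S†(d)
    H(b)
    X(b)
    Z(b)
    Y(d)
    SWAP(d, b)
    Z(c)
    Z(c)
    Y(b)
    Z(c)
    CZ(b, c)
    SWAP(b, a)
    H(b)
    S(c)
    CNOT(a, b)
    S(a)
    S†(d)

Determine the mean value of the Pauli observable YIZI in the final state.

In the final state, YIZI has expectation 0.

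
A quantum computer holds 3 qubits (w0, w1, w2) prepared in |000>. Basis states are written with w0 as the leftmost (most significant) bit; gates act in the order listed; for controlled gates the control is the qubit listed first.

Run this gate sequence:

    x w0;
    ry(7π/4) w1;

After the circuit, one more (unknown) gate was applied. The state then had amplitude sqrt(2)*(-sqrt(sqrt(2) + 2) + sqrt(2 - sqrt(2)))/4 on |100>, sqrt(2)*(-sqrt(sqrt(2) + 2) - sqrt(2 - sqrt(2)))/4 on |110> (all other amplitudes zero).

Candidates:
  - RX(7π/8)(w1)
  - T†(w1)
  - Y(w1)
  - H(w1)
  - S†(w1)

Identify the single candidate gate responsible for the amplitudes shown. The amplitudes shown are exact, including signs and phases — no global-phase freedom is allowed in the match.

The unique candidate consistent with the amplitudes is H(w1).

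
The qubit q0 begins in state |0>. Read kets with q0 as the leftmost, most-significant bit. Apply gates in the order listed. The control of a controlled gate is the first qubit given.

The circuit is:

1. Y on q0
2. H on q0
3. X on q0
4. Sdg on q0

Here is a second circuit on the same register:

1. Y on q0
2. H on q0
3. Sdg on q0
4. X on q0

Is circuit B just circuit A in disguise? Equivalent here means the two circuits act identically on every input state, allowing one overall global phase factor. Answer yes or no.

No — the two circuits implement different unitaries, even allowing a global phase.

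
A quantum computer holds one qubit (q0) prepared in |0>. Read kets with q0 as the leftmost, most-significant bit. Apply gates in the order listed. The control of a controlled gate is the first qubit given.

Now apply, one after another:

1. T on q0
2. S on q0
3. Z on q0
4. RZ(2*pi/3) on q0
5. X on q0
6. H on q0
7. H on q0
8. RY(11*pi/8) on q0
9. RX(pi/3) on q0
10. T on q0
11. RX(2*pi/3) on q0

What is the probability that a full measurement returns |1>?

A full measurement returns |1> with probability -sqrt(6*sqrt(2) + 12)/16 + sqrt(2 - sqrt(2))/16 + 3*sqrt(4 - 2*sqrt(2))/32 + 1/2.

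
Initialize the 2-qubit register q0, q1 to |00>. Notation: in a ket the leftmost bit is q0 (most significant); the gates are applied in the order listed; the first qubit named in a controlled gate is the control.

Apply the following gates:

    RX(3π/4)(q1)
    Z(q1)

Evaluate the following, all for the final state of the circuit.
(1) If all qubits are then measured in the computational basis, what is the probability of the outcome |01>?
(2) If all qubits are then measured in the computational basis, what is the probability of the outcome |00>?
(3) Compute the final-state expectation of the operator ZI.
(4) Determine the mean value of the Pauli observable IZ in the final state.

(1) A full measurement returns |01> with probability sqrt(2)/4 + 1/2.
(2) A full measurement returns |00> with probability 1/2 - sqrt(2)/4.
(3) The expectation value of ZI is 1.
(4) The observable IZ averages to -sqrt(2)/2.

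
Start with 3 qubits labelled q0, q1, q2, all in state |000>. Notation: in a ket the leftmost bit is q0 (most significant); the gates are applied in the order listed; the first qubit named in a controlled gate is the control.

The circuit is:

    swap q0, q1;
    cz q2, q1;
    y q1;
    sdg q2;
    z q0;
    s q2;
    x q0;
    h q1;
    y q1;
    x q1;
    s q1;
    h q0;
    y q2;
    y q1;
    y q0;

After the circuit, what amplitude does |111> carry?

|111> carries amplitude I/2 in the final state.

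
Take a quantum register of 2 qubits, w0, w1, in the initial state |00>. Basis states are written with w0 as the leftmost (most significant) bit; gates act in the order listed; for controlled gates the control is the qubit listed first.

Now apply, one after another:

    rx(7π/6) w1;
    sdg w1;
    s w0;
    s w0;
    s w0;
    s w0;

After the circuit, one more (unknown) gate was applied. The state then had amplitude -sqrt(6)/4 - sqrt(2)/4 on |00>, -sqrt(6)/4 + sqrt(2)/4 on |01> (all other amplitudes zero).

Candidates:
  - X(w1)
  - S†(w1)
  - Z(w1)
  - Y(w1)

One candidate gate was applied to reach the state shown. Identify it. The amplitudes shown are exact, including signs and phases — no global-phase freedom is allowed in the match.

The applied gate was X(w1). Key observation: steps 3-6 multiply out to the identity, so the circuit reduces to the remaining gates.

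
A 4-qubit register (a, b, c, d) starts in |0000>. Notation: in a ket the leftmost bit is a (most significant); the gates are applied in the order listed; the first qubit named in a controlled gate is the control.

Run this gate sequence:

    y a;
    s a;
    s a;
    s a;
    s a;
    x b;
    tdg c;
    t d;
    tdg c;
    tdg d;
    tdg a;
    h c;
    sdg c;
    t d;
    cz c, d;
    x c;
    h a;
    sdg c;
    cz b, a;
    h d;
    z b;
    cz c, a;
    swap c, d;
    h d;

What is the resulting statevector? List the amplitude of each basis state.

After the circuit, the state carries amplitude exp(3*I*pi/4)/2 on |0100>, exp(3*I*pi/4)/2 on |0110>, exp(3*I*pi/4)/2 on |1101>, exp(3*I*pi/4)/2 on |1111>, and 0 on every other basis state. Key observation: the block from step 2 through step 5 cancels to the identity and can be dropped.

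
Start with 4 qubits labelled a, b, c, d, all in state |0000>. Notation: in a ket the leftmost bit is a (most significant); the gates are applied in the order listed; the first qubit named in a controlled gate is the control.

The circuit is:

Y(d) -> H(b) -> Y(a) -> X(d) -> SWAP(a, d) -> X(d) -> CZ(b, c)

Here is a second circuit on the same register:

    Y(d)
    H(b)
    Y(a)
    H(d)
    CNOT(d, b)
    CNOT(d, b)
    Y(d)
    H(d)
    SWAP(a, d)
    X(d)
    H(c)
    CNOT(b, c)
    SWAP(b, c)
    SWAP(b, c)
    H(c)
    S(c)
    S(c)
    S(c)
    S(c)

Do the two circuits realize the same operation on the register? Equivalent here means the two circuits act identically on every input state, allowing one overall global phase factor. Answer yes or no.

No, they are not equivalent — no single phase factor reconciles the two unitaries.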